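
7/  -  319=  - 7/319 = - 0.02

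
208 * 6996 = 1455168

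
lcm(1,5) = 5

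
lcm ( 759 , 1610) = 53130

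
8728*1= 8728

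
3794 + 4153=7947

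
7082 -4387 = 2695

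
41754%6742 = 1302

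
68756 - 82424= - 13668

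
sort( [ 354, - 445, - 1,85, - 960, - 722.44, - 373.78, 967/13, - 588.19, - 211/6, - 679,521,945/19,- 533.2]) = [ - 960, - 722.44, - 679,  -  588.19,-533.2,-445, - 373.78, - 211/6 , - 1 , 945/19,967/13, 85,354, 521]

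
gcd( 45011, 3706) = 1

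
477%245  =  232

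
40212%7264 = 3892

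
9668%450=218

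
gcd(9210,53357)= 1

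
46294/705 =46294/705  =  65.67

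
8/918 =4/459=0.01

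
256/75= 256/75 = 3.41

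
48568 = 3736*13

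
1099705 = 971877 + 127828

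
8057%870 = 227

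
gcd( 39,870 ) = 3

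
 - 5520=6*( -920)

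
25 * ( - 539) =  - 13475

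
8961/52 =8961/52 = 172.33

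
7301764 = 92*79367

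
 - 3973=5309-9282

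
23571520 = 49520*476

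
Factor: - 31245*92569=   -  2892318405 = -3^1*5^1*2083^1 * 92569^1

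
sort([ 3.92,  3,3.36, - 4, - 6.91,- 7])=[ - 7, - 6.91,-4,3, 3.36,3.92 ] 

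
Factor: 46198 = 2^1*23099^1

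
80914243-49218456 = 31695787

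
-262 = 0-262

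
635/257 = 635/257= 2.47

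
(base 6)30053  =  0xf51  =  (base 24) 6j9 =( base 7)14301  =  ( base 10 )3921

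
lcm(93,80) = 7440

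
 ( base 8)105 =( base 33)23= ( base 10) 69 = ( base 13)54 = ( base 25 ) 2J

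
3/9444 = 1/3148 = 0.00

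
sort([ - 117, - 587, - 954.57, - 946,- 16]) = [ - 954.57 , - 946, - 587,-117, - 16 ] 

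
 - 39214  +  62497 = 23283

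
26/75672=13/37836 =0.00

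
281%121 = 39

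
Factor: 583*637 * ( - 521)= - 193484291= - 7^2*11^1*13^1*53^1*521^1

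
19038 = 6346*3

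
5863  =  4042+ 1821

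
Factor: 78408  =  2^3 * 3^4*11^2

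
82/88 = 41/44= 0.93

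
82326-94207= - 11881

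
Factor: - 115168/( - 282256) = 122/299  =  2^1 * 13^(  -  1 )*23^( - 1 )*61^1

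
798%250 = 48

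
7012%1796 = 1624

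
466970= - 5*(-93394)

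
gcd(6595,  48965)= 5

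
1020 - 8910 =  - 7890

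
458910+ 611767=1070677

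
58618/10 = 5861+4/5 = 5861.80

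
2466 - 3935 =-1469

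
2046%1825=221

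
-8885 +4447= - 4438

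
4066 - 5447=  - 1381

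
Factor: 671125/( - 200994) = -2^( - 1)*3^( - 1 )*5^3 * 7^1*13^1*59^1*139^( - 1 ) * 241^( - 1 )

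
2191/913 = 2191/913 = 2.40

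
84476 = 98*862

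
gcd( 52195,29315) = 715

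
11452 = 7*1636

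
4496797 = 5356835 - 860038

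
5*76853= 384265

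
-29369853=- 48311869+18942016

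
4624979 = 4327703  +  297276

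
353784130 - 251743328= 102040802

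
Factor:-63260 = -2^2*5^1*3163^1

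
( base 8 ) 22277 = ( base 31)9oe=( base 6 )111315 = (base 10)9407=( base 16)24bf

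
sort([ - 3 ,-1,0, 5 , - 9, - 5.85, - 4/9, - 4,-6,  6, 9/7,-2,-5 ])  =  [ - 9,-6, - 5.85,-5,  -  4, - 3 ,-2 , - 1, - 4/9,0,9/7,5,6]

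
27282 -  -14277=41559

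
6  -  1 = 5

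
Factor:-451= - 11^1*41^1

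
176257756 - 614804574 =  - 438546818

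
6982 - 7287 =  - 305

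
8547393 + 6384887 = 14932280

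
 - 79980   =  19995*( - 4)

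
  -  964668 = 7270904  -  8235572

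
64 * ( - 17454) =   -  1117056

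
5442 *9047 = 49233774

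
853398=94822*9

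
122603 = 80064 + 42539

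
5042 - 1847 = 3195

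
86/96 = 43/48 = 0.90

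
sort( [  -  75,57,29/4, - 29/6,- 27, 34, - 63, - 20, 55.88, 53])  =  [ - 75, - 63, - 27  , - 20, - 29/6, 29/4,  34, 53,55.88, 57 ] 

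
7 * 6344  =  44408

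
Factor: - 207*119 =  - 24633=- 3^2*7^1*17^1*23^1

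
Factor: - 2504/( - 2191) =8/7=   2^3* 7^( - 1 )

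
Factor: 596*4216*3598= 9040824128 = 2^6*7^1*17^1* 31^1*149^1*257^1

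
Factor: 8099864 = 2^3 * 23^1*44021^1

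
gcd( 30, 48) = 6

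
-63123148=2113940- 65237088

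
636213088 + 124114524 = 760327612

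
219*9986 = 2186934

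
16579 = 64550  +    -  47971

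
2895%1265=365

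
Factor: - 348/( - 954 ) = 58/159 = 2^1 * 3^( - 1)* 29^1*53^ ( - 1) 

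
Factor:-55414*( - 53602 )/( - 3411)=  - 2970301228/3411= - 2^2 * 3^( - 2)*103^1 * 269^1 * 379^( - 1 )*26801^1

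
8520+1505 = 10025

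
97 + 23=120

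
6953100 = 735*9460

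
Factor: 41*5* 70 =2^1 *5^2*7^1*41^1 = 14350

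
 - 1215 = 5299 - 6514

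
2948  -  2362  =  586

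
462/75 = 154/25 = 6.16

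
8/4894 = 4/2447 = 0.00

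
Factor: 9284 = 2^2*11^1*211^1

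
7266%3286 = 694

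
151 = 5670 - 5519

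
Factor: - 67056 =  - 2^4 *3^1*11^1 * 127^1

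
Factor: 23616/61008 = 12/31 = 2^2*3^1*31^(- 1 )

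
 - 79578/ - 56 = 39789/28 =1421.04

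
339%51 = 33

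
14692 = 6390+8302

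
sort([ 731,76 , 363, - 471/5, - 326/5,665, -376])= [ - 376, - 471/5,-326/5, 76, 363, 665, 731]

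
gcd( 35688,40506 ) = 6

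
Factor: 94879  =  79^1*1201^1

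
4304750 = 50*86095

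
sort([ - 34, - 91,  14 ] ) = [ - 91,-34,14]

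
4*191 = 764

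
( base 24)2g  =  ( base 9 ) 71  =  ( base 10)64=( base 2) 1000000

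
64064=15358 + 48706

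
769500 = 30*25650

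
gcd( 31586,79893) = 1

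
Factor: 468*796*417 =155344176 = 2^4 * 3^3*13^1 * 139^1 *199^1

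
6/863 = 6/863 = 0.01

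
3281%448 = 145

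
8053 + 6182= 14235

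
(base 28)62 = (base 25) 6K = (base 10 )170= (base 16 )aa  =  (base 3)20022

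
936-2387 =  -1451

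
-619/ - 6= 619/6 = 103.17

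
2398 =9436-7038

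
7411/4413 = 7411/4413 =1.68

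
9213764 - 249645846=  - 240432082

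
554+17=571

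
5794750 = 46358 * 125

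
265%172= 93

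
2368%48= 16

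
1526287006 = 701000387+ 825286619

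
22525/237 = 22525/237  =  95.04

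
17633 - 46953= -29320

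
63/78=21/26 = 0.81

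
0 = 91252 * 0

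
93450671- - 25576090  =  119026761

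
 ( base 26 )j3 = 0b111110001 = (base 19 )173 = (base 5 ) 3442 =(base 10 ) 497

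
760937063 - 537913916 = 223023147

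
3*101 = 303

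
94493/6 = 15748+5/6 = 15748.83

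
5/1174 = 5/1174 = 0.00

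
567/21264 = 189/7088 = 0.03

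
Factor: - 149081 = -43^1*3467^1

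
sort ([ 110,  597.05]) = [110 , 597.05]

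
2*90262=180524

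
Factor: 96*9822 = 942912 = 2^6*3^2 *1637^1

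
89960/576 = 156+13/72 = 156.18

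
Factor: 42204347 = 887^1*47581^1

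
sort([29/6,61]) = [ 29/6, 61]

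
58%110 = 58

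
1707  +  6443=8150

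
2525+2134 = 4659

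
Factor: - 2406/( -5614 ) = 3/7 = 3^1 * 7^(  -  1 ) 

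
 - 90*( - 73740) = 6636600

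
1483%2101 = 1483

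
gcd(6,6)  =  6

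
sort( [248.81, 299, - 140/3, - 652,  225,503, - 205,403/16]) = [ - 652, - 205, - 140/3, 403/16,  225,248.81,299 , 503] 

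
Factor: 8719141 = 8719141^1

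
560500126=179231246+381268880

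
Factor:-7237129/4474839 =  -3^(- 1 )*163^(-1)*9151^ (-1)*7237129^1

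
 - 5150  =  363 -5513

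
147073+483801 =630874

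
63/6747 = 21/2249= 0.01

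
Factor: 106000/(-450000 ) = -53/225 =- 3^( -2 ) * 5^ (-2 )*53^1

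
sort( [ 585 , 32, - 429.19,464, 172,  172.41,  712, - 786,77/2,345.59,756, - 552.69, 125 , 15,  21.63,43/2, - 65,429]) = [-786, - 552.69 , - 429.19, - 65,15, 43/2, 21.63, 32, 77/2, 125,  172,172.41,345.59,429, 464,585,712,756]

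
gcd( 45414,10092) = 5046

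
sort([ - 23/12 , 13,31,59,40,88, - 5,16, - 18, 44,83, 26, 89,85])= [ - 18,-5, - 23/12, 13, 16,26, 31,40,44,59 , 83,85, 88,89] 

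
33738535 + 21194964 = 54933499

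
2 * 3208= 6416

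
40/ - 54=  - 1 + 7/27 = -0.74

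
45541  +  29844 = 75385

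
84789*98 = 8309322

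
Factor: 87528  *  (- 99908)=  - 2^5*3^1*7^1*521^1 * 24977^1 = -8744747424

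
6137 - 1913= 4224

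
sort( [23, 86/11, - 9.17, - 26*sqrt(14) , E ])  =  [ -26*sqrt(14),  -  9.17,E,  86/11,23]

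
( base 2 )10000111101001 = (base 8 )20751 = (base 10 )8681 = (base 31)911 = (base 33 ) 7W2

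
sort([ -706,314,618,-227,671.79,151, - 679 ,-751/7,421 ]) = [ - 706,  -  679,-227,-751/7, 151,314,421,618,671.79 ]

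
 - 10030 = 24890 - 34920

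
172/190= 86/95 = 0.91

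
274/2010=137/1005=0.14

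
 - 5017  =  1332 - 6349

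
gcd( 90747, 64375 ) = 1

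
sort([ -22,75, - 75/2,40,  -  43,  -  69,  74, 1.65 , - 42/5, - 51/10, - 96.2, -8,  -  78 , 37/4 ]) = [ - 96.2,  -  78, - 69, - 43, - 75/2, - 22,-42/5, - 8, - 51/10,  1.65 , 37/4,40, 74 , 75] 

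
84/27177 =28/9059= 0.00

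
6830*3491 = 23843530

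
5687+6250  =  11937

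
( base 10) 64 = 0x40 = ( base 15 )44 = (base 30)24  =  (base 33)1v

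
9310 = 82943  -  73633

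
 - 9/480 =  - 1 + 157/160 = - 0.02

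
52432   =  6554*8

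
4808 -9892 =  - 5084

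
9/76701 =3/25567 = 0.00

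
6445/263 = 24 +133/263 =24.51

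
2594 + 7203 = 9797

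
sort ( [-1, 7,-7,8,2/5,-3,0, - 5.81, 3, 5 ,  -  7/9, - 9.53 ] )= [- 9.53, - 7,- 5.81, - 3, - 1,-7/9, 0,2/5,  3, 5, 7, 8]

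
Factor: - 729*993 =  - 3^7 *331^1 = - 723897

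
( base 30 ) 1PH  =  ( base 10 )1667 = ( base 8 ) 3203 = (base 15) 762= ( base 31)1mo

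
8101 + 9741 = 17842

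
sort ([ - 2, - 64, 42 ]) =[ - 64, - 2, 42]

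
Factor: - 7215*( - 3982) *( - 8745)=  - 251244986850  =  - 2^1*3^2 * 5^2 * 11^2*13^1*37^1* 53^1*181^1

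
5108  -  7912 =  - 2804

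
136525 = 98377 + 38148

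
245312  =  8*30664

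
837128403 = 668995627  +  168132776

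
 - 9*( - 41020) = 369180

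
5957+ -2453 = 3504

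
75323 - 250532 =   -  175209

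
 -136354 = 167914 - 304268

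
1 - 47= - 46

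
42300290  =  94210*449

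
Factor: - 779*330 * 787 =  - 202314090=-2^1*3^1 * 5^1 * 11^1 * 19^1*41^1 * 787^1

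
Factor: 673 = 673^1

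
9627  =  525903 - 516276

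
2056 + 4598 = 6654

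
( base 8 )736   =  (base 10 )478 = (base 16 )1DE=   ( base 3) 122201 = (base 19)163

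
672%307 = 58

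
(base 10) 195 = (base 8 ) 303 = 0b11000011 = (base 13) 120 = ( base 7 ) 366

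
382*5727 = 2187714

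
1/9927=1/9927 = 0.00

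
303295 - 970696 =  - 667401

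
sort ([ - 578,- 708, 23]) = [ - 708,-578,23] 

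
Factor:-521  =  - 521^1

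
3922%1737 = 448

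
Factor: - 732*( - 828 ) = 2^4*3^3 * 23^1*61^1 = 606096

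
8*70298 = 562384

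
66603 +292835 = 359438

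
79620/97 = 79620/97  =  820.82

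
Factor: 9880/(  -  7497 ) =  - 2^3*3^(- 2) * 5^1 * 7^( - 2)* 13^1*17^(- 1)*19^1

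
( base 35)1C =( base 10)47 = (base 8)57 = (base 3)1202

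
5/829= 5/829 = 0.01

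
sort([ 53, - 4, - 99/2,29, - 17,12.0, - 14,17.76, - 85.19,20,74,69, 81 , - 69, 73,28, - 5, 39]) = [-85.19,-69,-99/2, - 17 , - 14, - 5, - 4, 12.0,17.76, 20, 28,29,39,  53,69,73,74, 81] 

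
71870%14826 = 12566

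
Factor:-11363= - 11^1*1033^1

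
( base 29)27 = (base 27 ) 2b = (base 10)65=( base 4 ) 1001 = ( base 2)1000001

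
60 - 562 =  - 502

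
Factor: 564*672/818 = 2^6*3^2*7^1*47^1*409^(  -  1) = 189504/409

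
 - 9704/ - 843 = 11 + 431/843=11.51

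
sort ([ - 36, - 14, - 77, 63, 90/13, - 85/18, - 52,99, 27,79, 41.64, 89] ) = [ - 77,- 52, - 36, - 14, - 85/18, 90/13, 27,41.64,  63, 79,89, 99]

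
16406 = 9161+7245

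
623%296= 31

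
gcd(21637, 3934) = 1967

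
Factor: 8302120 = 2^3*5^1*17^1 * 29^1*421^1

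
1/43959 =1/43959 =0.00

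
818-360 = 458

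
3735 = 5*747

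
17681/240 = 73+161/240 = 73.67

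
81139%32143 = 16853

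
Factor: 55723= 103^1*541^1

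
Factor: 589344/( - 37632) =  - 877/56  =  - 2^( - 3) * 7^( - 1 )*877^1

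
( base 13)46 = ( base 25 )28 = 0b111010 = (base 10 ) 58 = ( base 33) 1P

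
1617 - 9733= - 8116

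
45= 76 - 31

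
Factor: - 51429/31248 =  - 2^ ( - 4 )*3^( - 1)*79^1 = - 79/48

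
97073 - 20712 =76361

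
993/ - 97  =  - 11 + 74/97 = - 10.24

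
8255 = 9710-1455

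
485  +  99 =584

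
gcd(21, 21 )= 21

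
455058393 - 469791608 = - 14733215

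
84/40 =2+1/10 = 2.10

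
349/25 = 13 + 24/25 = 13.96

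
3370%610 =320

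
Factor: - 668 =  - 2^2*167^1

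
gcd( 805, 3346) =7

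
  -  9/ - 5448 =3/1816 =0.00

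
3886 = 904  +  2982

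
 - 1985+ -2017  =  -4002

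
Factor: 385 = 5^1*7^1*11^1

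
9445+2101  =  11546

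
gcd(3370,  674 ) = 674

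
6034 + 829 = 6863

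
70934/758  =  35467/379 = 93.58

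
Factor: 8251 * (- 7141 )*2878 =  - 2^1 * 37^2*193^1*223^1*1439^1 = - 169572885298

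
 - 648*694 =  - 449712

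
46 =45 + 1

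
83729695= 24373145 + 59356550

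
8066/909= 8066/909 = 8.87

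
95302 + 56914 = 152216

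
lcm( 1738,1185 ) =26070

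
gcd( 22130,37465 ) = 5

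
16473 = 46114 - 29641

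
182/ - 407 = -182/407= - 0.45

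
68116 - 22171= 45945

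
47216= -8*( - 5902) 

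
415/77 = 5 + 30/77=5.39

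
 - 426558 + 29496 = - 397062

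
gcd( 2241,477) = 9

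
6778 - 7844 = -1066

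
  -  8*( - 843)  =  6744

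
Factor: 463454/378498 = 3^(-1 )*17^1* 43^1*199^( - 1) = 731/597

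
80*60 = 4800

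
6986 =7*998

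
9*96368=867312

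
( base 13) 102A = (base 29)2j0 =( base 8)4271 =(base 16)8B9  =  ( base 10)2233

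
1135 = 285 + 850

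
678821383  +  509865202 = 1188686585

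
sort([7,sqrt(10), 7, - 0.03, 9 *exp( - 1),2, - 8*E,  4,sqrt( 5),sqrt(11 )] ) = [ -8*E, - 0.03, 2,sqrt(5 ),sqrt(10),9*exp( - 1 ),sqrt(11 ),4,7, 7]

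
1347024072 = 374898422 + 972125650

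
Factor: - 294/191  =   -2^1 * 3^1*7^2*191^( - 1) 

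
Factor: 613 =613^1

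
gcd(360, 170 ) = 10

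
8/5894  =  4/2947 = 0.00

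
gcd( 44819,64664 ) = 1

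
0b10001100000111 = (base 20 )1287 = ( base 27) c83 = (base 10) 8967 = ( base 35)7B7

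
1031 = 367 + 664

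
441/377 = 1 +64/377  =  1.17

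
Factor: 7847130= 2^1*3^1*5^1*89^1*2939^1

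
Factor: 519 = 3^1*173^1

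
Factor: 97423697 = 7^1*19^1*732509^1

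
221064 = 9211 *24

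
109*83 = 9047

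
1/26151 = 1/26151 =0.00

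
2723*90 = 245070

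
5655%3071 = 2584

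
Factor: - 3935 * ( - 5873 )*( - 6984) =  - 2^3*3^2*5^1*7^1*97^1*787^1*839^1 = - 161402020920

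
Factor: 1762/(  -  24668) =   -  1/14 = - 2^( - 1)*7^( - 1)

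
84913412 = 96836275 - 11922863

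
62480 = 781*80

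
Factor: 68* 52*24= 2^7 * 3^1*13^1*17^1 = 84864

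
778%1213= 778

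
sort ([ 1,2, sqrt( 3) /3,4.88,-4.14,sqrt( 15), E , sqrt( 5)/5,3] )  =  [ - 4.14,sqrt(5)/5, sqrt( 3) /3, 1, 2, E, 3,sqrt( 15),4.88]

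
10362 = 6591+3771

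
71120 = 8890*8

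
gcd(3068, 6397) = 1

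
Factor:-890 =-2^1*5^1*89^1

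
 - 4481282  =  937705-5418987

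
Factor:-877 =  - 877^1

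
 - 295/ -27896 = 295/27896= 0.01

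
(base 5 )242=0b1001000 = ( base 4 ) 1020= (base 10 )72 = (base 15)4C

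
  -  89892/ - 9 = 9988 + 0/1 = 9988.00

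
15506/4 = 3876+1/2  =  3876.50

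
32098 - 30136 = 1962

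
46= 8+38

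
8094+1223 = 9317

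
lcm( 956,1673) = 6692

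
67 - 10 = 57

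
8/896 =1/112  =  0.01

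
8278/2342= 4139/1171 = 3.53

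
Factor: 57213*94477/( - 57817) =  - 5405312601/57817= -3^3 * 13^1*17^(-1 )*19^( - 1 )*163^1*179^(  -  1 )*94477^1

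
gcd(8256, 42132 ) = 12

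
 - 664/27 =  - 664/27 = - 24.59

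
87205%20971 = 3321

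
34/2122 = 17/1061=0.02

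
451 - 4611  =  -4160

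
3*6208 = 18624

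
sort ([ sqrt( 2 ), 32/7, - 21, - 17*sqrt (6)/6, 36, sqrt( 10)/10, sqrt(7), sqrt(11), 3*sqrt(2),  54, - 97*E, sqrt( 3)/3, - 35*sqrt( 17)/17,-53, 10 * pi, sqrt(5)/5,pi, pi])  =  [ - 97*E, - 53, - 21, - 35*sqrt (17) /17,-17*sqrt( 6)/6,sqrt( 10)/10, sqrt( 5)/5 , sqrt( 3)/3, sqrt(2),sqrt ( 7),  pi, pi,sqrt(11 ),3 * sqrt(2),32/7,10*pi,  36, 54]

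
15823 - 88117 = -72294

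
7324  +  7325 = 14649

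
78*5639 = 439842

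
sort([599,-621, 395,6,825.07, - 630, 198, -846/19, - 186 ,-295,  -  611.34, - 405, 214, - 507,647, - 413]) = [ - 630, - 621, - 611.34,-507 , - 413, - 405,-295 , - 186, - 846/19, 6,198,214, 395, 599,647,825.07 ]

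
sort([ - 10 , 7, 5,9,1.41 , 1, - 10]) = [ - 10, - 10,1,1.41, 5, 7,9] 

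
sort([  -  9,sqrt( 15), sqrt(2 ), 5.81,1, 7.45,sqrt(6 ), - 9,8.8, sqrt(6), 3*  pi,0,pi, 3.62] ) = [-9, - 9,  0,1,sqrt( 2 ),sqrt( 6 ),sqrt(6 ), pi, 3.62,sqrt (15 ),5.81, 7.45,8.8,3*pi ]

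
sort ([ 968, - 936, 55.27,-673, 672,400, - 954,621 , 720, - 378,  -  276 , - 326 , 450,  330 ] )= [ - 954, -936, - 673, - 378, - 326, - 276, 55.27, 330, 400, 450, 621,672, 720, 968] 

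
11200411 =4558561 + 6641850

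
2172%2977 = 2172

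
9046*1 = 9046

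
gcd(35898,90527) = 1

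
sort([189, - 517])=[ - 517,  189]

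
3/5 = 3/5 = 0.60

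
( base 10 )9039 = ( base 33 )89U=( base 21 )ka9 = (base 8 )21517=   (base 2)10001101001111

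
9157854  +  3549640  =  12707494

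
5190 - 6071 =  - 881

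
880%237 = 169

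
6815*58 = 395270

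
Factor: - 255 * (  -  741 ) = 188955 = 3^2 * 5^1*13^1*17^1*19^1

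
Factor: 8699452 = 2^2*457^1*4759^1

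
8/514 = 4/257 = 0.02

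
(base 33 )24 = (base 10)70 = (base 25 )2K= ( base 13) 55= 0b1000110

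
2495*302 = 753490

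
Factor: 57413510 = 2^1*5^1*7^1*11^1*173^1*431^1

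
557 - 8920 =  - 8363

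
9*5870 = 52830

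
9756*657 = 6409692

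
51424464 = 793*64848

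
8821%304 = 5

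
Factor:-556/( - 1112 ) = 1/2 = 2^( - 1) 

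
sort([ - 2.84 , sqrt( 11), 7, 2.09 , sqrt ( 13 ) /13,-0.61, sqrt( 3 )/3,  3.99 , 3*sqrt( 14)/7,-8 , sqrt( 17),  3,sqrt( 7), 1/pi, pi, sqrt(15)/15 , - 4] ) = [ - 8,- 4, - 2.84, - 0.61,sqrt ( 15) /15, sqrt( 13 )/13, 1/pi,sqrt( 3 )/3,3*sqrt( 14)/7, 2.09,sqrt( 7) , 3 , pi , sqrt( 11 ),3.99 , sqrt( 17),7] 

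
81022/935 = 86 + 36/55 = 86.65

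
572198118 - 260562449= 311635669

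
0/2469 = 0= 0.00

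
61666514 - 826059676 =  - 764393162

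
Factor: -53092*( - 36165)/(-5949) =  - 2^2*3^(- 1 ) * 5^1 * 13^1*661^(-1 )*1021^1*2411^1 = - 640024060/1983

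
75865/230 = 15173/46 = 329.85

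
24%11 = 2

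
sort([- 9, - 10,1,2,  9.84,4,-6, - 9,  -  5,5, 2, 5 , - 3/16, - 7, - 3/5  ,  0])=[-10, - 9 , - 9, - 7, - 6, -5 , - 3/5, - 3/16 , 0,1, 2, 2,  4,5  ,  5,  9.84 ] 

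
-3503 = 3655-7158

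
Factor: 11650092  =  2^2*3^1*131^1*7411^1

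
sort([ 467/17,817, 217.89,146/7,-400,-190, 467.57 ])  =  [ - 400, - 190, 146/7, 467/17  ,  217.89,  467.57,  817] 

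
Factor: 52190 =2^1*5^1 * 17^1*307^1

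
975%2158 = 975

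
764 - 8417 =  - 7653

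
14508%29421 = 14508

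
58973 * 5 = 294865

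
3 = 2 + 1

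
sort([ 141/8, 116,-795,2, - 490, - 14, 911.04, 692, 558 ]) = [ - 795,  -  490, -14, 2,141/8,  116, 558, 692,911.04]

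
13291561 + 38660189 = 51951750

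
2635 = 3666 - 1031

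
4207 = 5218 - 1011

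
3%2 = 1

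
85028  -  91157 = -6129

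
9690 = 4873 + 4817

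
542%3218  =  542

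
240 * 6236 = 1496640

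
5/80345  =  1/16069 = 0.00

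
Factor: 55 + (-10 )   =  3^2*5^1 = 45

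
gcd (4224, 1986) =6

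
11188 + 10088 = 21276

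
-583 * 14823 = - 8641809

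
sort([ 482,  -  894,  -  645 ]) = [ - 894, - 645,  482]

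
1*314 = 314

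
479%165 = 149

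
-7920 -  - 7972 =52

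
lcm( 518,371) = 27454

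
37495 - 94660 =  - 57165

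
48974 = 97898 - 48924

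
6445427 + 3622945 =10068372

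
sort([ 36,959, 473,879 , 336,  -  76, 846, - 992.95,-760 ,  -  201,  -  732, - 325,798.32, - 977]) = [-992.95,  -  977, - 760, - 732,  -  325, - 201,-76,36, 336,473, 798.32,846,  879,959]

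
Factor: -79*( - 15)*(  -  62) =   -  2^1*3^1*5^1 * 31^1 * 79^1= -  73470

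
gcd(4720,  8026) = 2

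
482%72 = 50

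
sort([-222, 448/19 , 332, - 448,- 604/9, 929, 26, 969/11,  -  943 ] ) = [ - 943, - 448 , - 222, - 604/9,448/19, 26, 969/11, 332, 929 ] 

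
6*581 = 3486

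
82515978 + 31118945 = 113634923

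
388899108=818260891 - 429361783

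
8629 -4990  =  3639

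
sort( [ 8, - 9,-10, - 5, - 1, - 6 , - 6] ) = [-10, - 9, - 6, -6 , - 5, - 1,8 ] 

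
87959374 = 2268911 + 85690463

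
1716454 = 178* 9643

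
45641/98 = 465 + 71/98 = 465.72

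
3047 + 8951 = 11998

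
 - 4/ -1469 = 4/1469 = 0.00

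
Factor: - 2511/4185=-3^1*5^(-1 ) = - 3/5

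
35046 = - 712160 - -747206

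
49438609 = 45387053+4051556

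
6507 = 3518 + 2989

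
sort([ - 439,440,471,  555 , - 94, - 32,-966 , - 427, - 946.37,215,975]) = [-966, - 946.37, - 439, -427, - 94, - 32,  215,440, 471, 555,975 ] 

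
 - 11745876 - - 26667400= 14921524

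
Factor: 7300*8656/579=2^6*3^( - 1 )*5^2*73^1 * 193^( - 1)* 541^1=63188800/579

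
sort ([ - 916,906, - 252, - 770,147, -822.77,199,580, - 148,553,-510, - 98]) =[-916, - 822.77, - 770,- 510, - 252 , -148, - 98,147,199,  553 , 580, 906]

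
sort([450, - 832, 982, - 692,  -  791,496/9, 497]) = [ - 832, - 791,  -  692,496/9,450, 497,982]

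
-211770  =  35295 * ( - 6) 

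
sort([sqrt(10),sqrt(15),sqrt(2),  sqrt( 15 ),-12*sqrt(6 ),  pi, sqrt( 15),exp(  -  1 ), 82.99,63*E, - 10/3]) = [  -  12 * sqrt(6), - 10/3,  exp ( - 1),sqrt(2),  pi, sqrt( 10 ),sqrt(15),sqrt (15),  sqrt(15),  82.99,  63*E] 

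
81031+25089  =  106120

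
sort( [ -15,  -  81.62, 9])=[ - 81.62,- 15, 9] 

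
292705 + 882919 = 1175624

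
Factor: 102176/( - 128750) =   -  2^4*5^(-4) * 31^1 = -496/625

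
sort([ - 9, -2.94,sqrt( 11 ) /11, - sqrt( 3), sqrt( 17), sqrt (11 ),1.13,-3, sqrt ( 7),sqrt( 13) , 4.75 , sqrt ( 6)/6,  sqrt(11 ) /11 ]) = [  -  9, - 3,- 2.94, - sqrt(3),sqrt(11)/11,sqrt(11 )/11,sqrt(6) /6,1.13,sqrt( 7), sqrt(11), sqrt(13 ),sqrt ( 17 ),4.75]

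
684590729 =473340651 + 211250078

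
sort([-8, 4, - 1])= [ - 8,  -  1, 4]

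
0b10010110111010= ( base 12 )570A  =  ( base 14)373c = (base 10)9658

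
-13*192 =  - 2496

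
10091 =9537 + 554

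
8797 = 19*463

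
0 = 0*735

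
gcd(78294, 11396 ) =2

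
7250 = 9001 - 1751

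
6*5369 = 32214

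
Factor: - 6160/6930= - 2^3*3^( - 2)  =  - 8/9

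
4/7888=1/1972= 0.00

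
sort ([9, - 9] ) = [ - 9,  9]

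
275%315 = 275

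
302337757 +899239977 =1201577734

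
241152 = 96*2512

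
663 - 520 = 143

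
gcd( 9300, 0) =9300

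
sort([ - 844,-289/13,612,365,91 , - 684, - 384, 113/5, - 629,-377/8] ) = [ - 844,-684,- 629,-384, - 377/8, -289/13,113/5,91,365,612] 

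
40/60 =2/3 = 0.67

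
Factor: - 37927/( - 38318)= 97/98 = 2^(  -  1)*7^( - 2 )*97^1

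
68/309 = 68/309 = 0.22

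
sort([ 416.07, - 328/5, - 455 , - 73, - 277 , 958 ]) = [ - 455,-277, - 73, - 328/5,416.07 , 958 ]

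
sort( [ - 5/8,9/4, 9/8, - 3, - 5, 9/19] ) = [ -5, - 3,-5/8,9/19, 9/8,9/4 ] 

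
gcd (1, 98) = 1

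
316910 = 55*5762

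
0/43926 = 0 = 0.00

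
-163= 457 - 620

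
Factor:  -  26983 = - 11^2*223^1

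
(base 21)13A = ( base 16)202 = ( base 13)307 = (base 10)514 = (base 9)631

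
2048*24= 49152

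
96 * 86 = 8256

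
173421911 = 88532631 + 84889280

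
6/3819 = 2/1273 =0.00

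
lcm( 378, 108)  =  756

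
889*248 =220472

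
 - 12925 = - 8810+-4115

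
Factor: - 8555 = - 5^1*29^1*59^1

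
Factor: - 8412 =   -  2^2*3^1 *701^1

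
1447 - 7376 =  - 5929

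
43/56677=43/56677 = 0.00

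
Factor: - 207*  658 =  - 136206 = - 2^1*3^2*7^1*23^1*47^1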